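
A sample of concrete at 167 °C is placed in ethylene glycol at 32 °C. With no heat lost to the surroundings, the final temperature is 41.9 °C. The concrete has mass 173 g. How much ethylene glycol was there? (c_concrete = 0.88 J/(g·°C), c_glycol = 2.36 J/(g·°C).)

|Q_concrete| = |Q_glycol|:
173·0.88·(167 − 41.9) = m·2.36·(41.9 − 32)
23.36 m = 19045  ⇒  m ≈ 815.2 g

m ≈ 815 g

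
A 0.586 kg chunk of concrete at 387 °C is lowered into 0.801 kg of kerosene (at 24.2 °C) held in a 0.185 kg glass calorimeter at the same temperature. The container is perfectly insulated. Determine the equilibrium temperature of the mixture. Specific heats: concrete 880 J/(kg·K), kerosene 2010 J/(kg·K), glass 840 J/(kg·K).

T_f ≈ 106.2 °C

T_f = Σ m_i c_i T_i / Σ m_i c_i:
T_f = (515.68×387 + 1610×24.2 + 155.4×24.2) / (515.68 + 1610 + 155.4)
    = 242291 / 2281.1 ≈ 106.22 °C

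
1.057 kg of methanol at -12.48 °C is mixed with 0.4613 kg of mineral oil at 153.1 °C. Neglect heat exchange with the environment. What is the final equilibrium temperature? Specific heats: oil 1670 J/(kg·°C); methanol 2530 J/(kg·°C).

Heat lost by the oil equals heat gained by the methanol:
0.4613·1670·(153.1 − T) = 1.057·2530·(T − (-12.48))
770.37(153.1 − T) = 2674.2(T − (-12.48))
3444.6 T = 84570  ⇒  T ≈ 24.55 °C

T_f ≈ 24.6 °C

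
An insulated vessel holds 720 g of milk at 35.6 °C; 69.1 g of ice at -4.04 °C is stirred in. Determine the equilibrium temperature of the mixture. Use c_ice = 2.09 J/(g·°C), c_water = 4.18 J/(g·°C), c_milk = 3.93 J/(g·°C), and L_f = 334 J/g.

T_f ≈ 24.7 °C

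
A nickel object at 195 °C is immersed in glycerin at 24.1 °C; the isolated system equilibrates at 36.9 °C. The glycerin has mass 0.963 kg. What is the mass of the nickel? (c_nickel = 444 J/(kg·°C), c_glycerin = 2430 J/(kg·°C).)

m ≈ 0.427 kg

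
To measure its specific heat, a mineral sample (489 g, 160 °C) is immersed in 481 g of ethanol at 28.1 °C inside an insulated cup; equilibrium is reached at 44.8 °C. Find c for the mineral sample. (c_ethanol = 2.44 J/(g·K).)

m_s c (T_s − T_f) = m_ethanol c_ethanol (T_f − T_0):
489×c×(160 − 44.8) = 481×2.44×(44.8 − 28.1)
56333 c = 19600  ⇒  c ≈ 0.3479 J/(g·K)

c ≈ 0.348 J/(g·K)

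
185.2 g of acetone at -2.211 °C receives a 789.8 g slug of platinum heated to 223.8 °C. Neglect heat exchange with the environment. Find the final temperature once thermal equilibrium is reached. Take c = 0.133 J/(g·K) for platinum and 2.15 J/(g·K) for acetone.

T_f ≈ 45.0 °C

Net heat exchanged in the isolated system is zero:
789.8*0.133*(T − 223.8) + 185.2*2.15*(T − (-2.211)) = 0
(105.04 + 398.18) T = 105.04*223.8 + 398.18*(-2.211)
T = 22628/503.22 ≈ 44.97 °C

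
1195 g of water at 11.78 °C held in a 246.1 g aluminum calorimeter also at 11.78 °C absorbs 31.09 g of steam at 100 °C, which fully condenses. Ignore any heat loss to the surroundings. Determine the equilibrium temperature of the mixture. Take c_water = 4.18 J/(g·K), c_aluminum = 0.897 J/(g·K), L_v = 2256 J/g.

T_f ≈ 27.0 °C

Sum of m c ΔT and latent-heat terms is zero:
latent heat released on condensation: 31.09×2256 = 70139; condensed water 100 °C→T: 129.96(T − 100); original water: 4995.1(T − 11.78); cup: 220.75(T − 11.78)
5345.8 T = 70139 + 12996 + 61443 = 144577
T ≈ 27.05 °C — below 100 °C, confirming all the steam condensed.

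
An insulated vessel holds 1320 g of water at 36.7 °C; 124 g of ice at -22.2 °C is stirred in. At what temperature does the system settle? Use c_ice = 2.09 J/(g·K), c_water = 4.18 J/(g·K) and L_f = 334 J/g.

T_f ≈ 25.7 °C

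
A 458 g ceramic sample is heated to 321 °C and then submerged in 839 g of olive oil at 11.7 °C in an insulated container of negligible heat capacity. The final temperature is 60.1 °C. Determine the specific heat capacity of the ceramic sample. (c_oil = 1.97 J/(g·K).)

Taking heat into each body as positive, Σ m c ΔT = 0:
458×c×(60.1 − 321) + 839×1.97×(60.1 − 11.7) = 0
-119492 c = -79997
c = -79997/-119492 ≈ 0.6695 J/(g·K)

c ≈ 0.669 J/(g·K)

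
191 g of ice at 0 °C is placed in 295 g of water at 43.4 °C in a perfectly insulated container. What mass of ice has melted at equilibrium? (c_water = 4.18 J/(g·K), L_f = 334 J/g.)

m_melted ≈ 160 g

Water can give up m c ΔT = 295·4.18·43.4 = 53517 J before reaching 0 °C.
Melting all 191 g of ice would need 191·334 = 63794 J.
Since 53517 < 63794 J, not all the ice melts; equilibrium is at 0 °C.
m_melted·334 = 53517  ⇒  m_melted ≈ 160.2 g.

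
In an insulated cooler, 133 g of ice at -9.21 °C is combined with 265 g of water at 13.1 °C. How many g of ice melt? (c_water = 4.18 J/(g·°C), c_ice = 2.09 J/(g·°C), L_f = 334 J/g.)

Cooling the water to 0 °C releases 265·4.18·13.1 = 14511 J.
Warming the ice to 0 °C takes 133·2.09·9.21 = 2560.1 J, leaving 11951 J for melting.
Melting all 133 g of ice would need 133·334 = 44422 J.
11951 J < 44422 J, so only part of the ice melts and the system sits at 0 °C.
m_melted·334 = 11951  ⇒  m_melted ≈ 35.78 g.

m_melted ≈ 35.8 g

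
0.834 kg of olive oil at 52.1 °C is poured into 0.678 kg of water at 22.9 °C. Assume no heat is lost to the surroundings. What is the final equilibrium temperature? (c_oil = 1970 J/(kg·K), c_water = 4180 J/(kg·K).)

T_f ≈ 33.6 °C

Heat gained plus heat lost sum to zero:
0.834×1970×(T − 52.1) + 0.678×4180×(T − 22.9) = 0
4477 T = 150499
T = 150499 / 4477 = 33.6 °C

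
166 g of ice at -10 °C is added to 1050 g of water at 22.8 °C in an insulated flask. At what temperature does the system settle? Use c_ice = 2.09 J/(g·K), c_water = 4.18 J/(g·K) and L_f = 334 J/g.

T_f ≈ 8.1 °C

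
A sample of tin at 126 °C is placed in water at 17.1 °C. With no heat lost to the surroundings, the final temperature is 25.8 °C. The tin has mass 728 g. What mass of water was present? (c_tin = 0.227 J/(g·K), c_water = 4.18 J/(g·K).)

m ≈ 455 g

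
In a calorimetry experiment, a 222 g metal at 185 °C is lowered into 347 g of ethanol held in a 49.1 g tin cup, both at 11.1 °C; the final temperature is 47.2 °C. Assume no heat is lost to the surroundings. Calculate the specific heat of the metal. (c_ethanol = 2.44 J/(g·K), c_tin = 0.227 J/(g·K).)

Let T be the final temperature. ΣQ_i = 0:
222·c·(47.2 − 185) + 347·2.44·(47.2 − 11.1) + 49.1·0.227·(47.2 − 11.1) = 0
-30592 c = -30968
c = -30968/-30592 ≈ 1.012 J/(g·K)

c ≈ 1.01 J/(g·K)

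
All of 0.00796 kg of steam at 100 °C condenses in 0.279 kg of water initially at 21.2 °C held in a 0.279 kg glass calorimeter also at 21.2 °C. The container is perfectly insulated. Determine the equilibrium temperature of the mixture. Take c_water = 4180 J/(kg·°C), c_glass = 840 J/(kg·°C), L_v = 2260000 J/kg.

T_f ≈ 35.6 °C

Setting the total heat transfer to zero:
steam→water at 100 °C releases m L_v = 0.00796×2260000 = 17990
  condensed water 100 °C→T: 33.27(T − 100)
  original water: 1166.2(T − 21.2)
  glass cup: 0.279×840×(T − 21.2) = 234.36(T − 21.2)
1433.9 T = 17990 + 3327.3 + 29692 = 51009
T ≈ 35.57 °C, under the boiling point, so the assumption holds.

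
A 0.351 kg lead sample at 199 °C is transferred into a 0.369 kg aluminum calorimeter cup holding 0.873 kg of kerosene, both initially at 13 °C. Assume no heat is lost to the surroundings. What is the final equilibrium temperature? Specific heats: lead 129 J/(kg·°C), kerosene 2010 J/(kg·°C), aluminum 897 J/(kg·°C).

T_f ≈ 17.0 °C

Energy conservation, ΣQ = 0:
0.351×129×(T − 199) + 0.873×2010×(T − 13) + 0.369×897×(T − 13) = 0
45.28(T − 199) + 1754.7(T − 13) + 330.99(T − 13) = 0
(45.28 + 1754.7 + 330.99) T = 45.28×199 + 1754.7×13 + 330.99×13
T = 36125/2131 ≈ 16.95 °C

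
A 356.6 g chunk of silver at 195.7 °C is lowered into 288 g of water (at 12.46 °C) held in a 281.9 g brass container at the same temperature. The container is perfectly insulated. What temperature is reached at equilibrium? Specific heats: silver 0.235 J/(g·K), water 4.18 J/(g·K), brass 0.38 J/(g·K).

Net heat exchanged in the isolated system is zero:
356.6*0.235*(T − 195.7) + 288*4.18*(T − 12.46) + 281.9*0.38*(T − 12.46) = 0
83.8(T − 195.7) + 1203.8(T − 12.46) + 107.12(T − 12.46) = 0
(83.8 + 1203.8 + 107.12) T = 83.8*195.7 + 1203.8*12.46 + 107.12*12.46
T = 32734 / 1394.8 = 23.5 °C

T_f ≈ 23.5 °C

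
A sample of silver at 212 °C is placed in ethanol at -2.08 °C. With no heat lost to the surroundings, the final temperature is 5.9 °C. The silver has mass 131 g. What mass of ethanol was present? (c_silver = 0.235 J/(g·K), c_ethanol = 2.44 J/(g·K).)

|Q_silver| = |Q_ethanol|:
131×0.235×(212 − 5.9) = m×2.44×(5.9 − (-2.08))
19.47 m = 6344.8  ⇒  m ≈ 325.9 g

m ≈ 326 g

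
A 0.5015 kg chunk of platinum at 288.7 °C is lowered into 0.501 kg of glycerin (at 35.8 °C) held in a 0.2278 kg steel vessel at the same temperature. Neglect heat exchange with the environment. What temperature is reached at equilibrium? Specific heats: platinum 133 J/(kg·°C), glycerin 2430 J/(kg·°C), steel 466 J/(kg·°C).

T_f ≈ 47.9 °C

Taking heat into each body as positive, Σ m c ΔT = 0:
0.5015*133*(T − 288.7) + 0.501*2430*(T − 35.8) + 0.2278*466*(T − 35.8) = 0
66.7(T − 288.7) + 1217.4(T − 35.8) + 106.15(T − 35.8) = 0
1390.3 T = 66640
T ≈ 47.93 °C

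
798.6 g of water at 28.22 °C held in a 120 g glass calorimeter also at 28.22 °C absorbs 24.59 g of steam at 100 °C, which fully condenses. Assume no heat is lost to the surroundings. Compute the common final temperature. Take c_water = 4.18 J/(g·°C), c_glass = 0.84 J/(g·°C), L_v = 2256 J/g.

T_f ≈ 46.0 °C

Taking heat into each body as positive, Σ m c ΔT = 0:
latent heat released on condensation: 24.59×2256 = 55475
  condensed water 100 °C→T: 102.79(T − 100)
  original water: 3338.1(T − 28.22)
  glass cup: 120×0.84×(T − 28.22) = 100.8(T − 28.22)
3541.7 T = 55475 + 10279 + 97047 = 162801
T ≈ 45.97 °C — below 100 °C, confirming all the steam condensed.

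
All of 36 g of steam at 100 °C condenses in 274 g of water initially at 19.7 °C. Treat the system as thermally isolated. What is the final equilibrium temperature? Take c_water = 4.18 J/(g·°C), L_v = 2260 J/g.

T_f ≈ 91.8 °C

Conservation of energy gives ΣQ = 0:
latent heat released on condensation: 36×2260 = 81360
  condensate cools 100→T: 36×4.18×(T − 100) = 150.48(T − 100)
  water warms: 274×4.18×(T − 19.7) = 1145.3(T − 19.7)
1295.8 T = 81360 + 15048 + 22563 = 118971
T ≈ 91.81 °C (< 100 °C, so full condensation is consistent).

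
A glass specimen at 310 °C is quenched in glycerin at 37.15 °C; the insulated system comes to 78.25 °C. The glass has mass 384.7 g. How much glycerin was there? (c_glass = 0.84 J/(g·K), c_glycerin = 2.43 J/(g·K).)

m ≈ 750 g

Heat lost by the glass = heat gained by the glycerin:
384.7·0.84·(310 − 78.25) = m·2.43·(78.25 − 37.15)
99.87 m = 74890  ⇒  m ≈ 749.8 g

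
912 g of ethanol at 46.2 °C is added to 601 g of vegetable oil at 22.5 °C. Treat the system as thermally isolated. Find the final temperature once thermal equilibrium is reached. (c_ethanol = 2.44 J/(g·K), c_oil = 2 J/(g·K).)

Conservation of energy gives ΣQ = 0:
912*2.44*(T − 46.2) + 601*2*(T − 22.5) = 0
2225.3(T − 46.2) + 1202(T − 22.5) = 0
3427.3 T = 129853
T ≈ 37.89 °C

T_f ≈ 37.9 °C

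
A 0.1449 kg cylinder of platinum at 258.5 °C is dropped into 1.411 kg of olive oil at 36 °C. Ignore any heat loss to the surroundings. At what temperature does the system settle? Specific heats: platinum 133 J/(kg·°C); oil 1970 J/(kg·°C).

T_f ≈ 37.5 °C

Set heat shed by the hot body equal to heat absorbed by the cold body:
0.1449*133*(258.5 − T) = 1.411*1970*(T − 36)
19.27(258.5 − T) = 2779.7(T − 36)
2798.9 T = 105050  ⇒  T ≈ 37.53 °C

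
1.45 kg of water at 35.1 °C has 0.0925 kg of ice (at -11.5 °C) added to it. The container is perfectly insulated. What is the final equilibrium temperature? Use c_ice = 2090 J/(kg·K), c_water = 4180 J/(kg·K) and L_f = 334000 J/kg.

Let T be the final temperature. ΣQ_i = 0:
ice -11.5→0 °C: 0.0925·2090·11.5 = 2223.2; melt ice: 0.0925·334000 = 30895; warm the meltwater: 386.65 T; water: 6061(T − 35.1)
6447.6 T = 212741 − 33118 = 179623
T ≈ 27.86 °C. Since T > 0 °C, the all-ice-melts assumption holds.

T_f ≈ 27.9 °C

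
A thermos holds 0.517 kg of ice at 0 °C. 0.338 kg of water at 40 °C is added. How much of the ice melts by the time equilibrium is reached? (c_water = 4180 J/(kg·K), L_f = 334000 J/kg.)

Water can give up m c ΔT = 0.338×4180×40 = 56514 J before reaching 0 °C.
Fully melting the ice requires m_ice L_f = 0.517×334000 = 172678 J.
That's not enough to melt it all — equilibrium is at 0 °C with ice remaining.
m_melted×334000 = 56514  ⇒  m_melted ≈ 0.1692 kg.

m_melted ≈ 0.169 kg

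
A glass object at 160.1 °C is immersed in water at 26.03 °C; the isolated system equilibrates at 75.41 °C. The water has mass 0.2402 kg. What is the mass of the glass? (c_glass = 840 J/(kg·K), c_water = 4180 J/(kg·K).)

m ≈ 0.697 kg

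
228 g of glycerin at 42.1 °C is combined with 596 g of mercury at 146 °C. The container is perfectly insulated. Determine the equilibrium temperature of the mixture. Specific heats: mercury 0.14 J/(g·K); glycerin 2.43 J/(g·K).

T_f ≈ 55.7 °C

Taking heat into each body as positive, Σ m c ΔT = 0:
596*0.14*(T − 146) + 228*2.43*(T − 42.1) = 0
83.44(T − 146) + 554.04(T − 42.1) = 0
(83.44 + 554.04) T = 83.44*146 + 554.04*42.1
T = 35507 / 637.48 = 55.7 °C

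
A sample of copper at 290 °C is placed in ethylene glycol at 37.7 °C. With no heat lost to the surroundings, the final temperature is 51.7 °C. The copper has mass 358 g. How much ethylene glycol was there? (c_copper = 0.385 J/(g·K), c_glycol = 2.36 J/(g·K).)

m ≈ 994 g

|Q_copper| = |Q_glycol|:
358×0.385×(290 − 51.7) = m×2.36×(51.7 − 37.7)
33.04 m = 32845  ⇒  m ≈ 994.1 g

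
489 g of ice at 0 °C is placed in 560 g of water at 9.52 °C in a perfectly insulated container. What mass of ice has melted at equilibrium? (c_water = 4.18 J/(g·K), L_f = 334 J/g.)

Cooling the water to 0 °C releases 560·4.18·9.52 = 22284 J.
To melt every bit of ice: 489·334 = 163326 J.
22284 J < 163326 J, so only part of the ice melts and the system sits at 0 °C.
m_melted·334 = 22284  ⇒  m_melted ≈ 66.72 g.

m_melted ≈ 66.7 g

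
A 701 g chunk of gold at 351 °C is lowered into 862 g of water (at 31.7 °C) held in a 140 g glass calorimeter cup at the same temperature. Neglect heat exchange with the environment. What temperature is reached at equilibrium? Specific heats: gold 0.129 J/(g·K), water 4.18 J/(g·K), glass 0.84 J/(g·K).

T_f ≈ 39.3 °C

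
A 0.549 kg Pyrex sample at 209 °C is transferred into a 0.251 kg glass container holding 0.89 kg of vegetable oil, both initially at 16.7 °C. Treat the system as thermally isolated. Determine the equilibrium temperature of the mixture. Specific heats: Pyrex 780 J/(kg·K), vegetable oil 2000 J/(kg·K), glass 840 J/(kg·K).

T_f is the heat-capacity-weighted average of the initial temperatures:
T_f = (428.22·209 + 1780·16.7 + 210.84·16.7) / (428.22 + 1780 + 210.84)
    = 122745 / 2419.1 ≈ 50.74 °C

T_f ≈ 50.7 °C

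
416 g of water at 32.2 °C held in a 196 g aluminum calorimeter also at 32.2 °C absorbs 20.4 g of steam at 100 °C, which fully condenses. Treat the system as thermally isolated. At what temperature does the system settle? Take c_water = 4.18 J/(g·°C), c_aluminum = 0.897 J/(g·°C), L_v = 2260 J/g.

Setting the total heat transfer to zero:
steam→water at 100 °C releases m L_v = 20.4·2260 = 46104; condensed water 100 °C→T: 85.27(T − 100); original water: 1738.9(T − 32.2); aluminum cup: 196·0.897·(T − 32.2) = 175.81(T − 32.2)
2000 T = 46104 + 8527.2 + 61653 = 116284
T ≈ 58.14 °C, under the boiling point, so the assumption holds.

T_f ≈ 58.1 °C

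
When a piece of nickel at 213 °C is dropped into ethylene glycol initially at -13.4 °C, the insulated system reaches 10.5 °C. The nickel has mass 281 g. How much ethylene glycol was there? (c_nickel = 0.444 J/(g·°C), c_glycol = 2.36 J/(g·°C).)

Heat lost by the nickel = heat gained by the glycol:
281×0.444×(213 − 10.5) = m×2.36×(10.5 − (-13.4))
56.4 m = 25265  ⇒  m ≈ 447.9 g

m ≈ 448 g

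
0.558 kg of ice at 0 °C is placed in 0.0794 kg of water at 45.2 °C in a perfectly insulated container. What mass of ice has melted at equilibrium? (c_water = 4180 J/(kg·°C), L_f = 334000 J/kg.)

Water can give up m c ΔT = 0.0794·4180·45.2 = 15002 J before reaching 0 °C.
Fully melting the ice requires m_ice L_f = 0.558·334000 = 186372 J.
That's not enough to melt it all — equilibrium is at 0 °C with ice remaining.
m_melt = 15002 / L_f = 0.04491 kg.

m_melted ≈ 0.0449 kg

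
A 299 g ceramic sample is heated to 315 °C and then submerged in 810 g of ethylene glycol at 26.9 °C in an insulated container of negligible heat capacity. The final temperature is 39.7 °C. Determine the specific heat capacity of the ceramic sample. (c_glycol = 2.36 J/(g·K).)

c ≈ 0.297 J/(g·K)

Taking heat into each body as positive, Σ m c ΔT = 0:
299×c×(39.7 − 315) + 810×2.36×(39.7 − 26.9) = 0
-82315 c = -24468
c = -24468/-82315 ≈ 0.2973 J/(g·K)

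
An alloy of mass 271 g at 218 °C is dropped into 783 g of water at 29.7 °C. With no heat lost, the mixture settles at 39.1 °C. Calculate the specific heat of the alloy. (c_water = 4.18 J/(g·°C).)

c ≈ 0.635 J/(g·°C)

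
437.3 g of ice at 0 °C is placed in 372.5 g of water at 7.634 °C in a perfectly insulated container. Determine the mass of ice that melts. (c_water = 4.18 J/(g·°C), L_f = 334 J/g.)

m_melted ≈ 35.6 g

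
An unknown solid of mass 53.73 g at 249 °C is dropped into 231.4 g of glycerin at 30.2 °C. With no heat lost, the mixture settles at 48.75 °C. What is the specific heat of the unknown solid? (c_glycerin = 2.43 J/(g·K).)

m_s c (T_s − T_f) = m_glycerin c_glycerin (T_f − T_0):
53.73·c·(249 − 48.75) = 231.4·2.43·(48.75 − 30.2)
10759 c = 10431  ⇒  c ≈ 0.9694 J/(g·K)

c ≈ 0.969 J/(g·K)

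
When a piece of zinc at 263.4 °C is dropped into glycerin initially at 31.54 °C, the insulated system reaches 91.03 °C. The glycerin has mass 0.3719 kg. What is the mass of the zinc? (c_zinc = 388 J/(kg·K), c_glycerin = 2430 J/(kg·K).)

m ≈ 0.804 kg

Heat gained plus heat lost sum to zero:
m·388·(91.03 − 263.4) + 0.3719·2430·(91.03 − 31.54) = 0
-66880 m = -53762
m = -53762/-66880 ≈ 0.8039 kg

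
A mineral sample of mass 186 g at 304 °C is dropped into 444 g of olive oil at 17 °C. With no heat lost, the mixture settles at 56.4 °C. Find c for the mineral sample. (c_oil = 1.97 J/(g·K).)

m_s c (T_s − T_f) = m_oil c_oil (T_f − T_0):
186×c×(304 − 56.4) = 444×1.97×(56.4 − 17)
46054 c = 34462  ⇒  c ≈ 0.7483 J/(g·K)

c ≈ 0.748 J/(g·K)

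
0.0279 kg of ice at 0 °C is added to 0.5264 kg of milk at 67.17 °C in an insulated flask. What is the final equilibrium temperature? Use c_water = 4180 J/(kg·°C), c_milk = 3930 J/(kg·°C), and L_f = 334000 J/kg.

Let T be the final temperature. ΣQ_i = 0:
fusion: m_ice L_f = 0.0279·334000 = 9318.6
  meltwater 0→T: 0.0279·4180·T = 116.62 T
  milk: 2068.8(T − 67.17)
2185.4 T = 138958 − 9318.6 = 129639
T ≈ 59.32 °C — above 0 °C, consistent with complete melting.

T_f ≈ 59.3 °C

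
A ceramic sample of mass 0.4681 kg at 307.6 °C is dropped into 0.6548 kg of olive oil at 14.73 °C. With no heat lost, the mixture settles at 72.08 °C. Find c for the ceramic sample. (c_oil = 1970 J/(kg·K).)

c ≈ 671 J/(kg·K)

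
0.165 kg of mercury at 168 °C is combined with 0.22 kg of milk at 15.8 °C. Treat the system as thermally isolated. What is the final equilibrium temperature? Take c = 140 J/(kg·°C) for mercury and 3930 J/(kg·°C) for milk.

T_f ≈ 19.8 °C

Conservation of energy gives ΣQ = 0:
0.165×140×(T − 168) + 0.22×3930×(T − 15.8) = 0
(23.1 + 864.6) T = 23.1×168 + 864.6×15.8
T = 17541 / 887.7 = 19.8 °C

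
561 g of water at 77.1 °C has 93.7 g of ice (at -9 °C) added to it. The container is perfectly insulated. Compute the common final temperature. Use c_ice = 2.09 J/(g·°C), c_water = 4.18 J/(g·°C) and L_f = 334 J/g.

T_f ≈ 54.0 °C

Sum of m c ΔT and latent-heat terms is zero:
warm ice to 0 °C: 93.7×2.09×(0 − (-9)) = 1762.5
  melt ice: 93.7×334 = 31296
  meltwater 0→T: 93.7×4.18×T = 391.67 T
  water cools: 561×4.18×(T − 77.1) = 2345(T − 77.1)
2736.6 T = 180798 − 33058 = 147740
T ≈ 53.99 °C. Since T > 0 °C, the all-ice-melts assumption holds.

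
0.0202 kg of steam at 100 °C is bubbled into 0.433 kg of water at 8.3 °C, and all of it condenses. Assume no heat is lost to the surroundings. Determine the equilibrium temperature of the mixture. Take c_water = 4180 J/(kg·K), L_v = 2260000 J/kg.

Energy balance with sensible and latent terms:
condense steam: −0.0202·2260000 = −45652
  condensed water 100 °C→T: 84.44(T − 100)
  water warms: 0.433·4180·(T − 8.3) = 1809.9(T − 8.3)
1894.4 T = 45652 + 8443.6 + 15023 = 69118
T ≈ 36.49 °C — below 100 °C, confirming all the steam condensed.

T_f ≈ 36.5 °C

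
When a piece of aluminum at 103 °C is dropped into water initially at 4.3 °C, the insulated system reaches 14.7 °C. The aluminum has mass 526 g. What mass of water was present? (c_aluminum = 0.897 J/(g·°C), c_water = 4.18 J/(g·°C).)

m ≈ 958 g

Net heat exchanged in the isolated system is zero:
526·0.897·(14.7 − 103) + m·4.18·(14.7 − 4.3) = 0
43.47 m = 41662
m = 41662/43.47 ≈ 958.4 g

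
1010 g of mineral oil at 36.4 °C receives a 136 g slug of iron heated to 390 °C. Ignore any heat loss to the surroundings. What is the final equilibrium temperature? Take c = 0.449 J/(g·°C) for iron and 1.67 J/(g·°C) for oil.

T_f ≈ 48.8 °C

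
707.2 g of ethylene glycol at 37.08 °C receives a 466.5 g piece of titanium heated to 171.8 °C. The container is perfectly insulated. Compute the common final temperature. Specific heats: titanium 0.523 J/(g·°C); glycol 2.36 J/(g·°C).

T_f ≈ 54.3 °C

|Q_titanium| = |Q_glycol|:
466.5×0.523×(171.8 − T) = 707.2×2.36×(T − 37.08)
243.98(171.8 − T) = 1669(T − 37.08)
1913 T = 103802  ⇒  T ≈ 54.26 °C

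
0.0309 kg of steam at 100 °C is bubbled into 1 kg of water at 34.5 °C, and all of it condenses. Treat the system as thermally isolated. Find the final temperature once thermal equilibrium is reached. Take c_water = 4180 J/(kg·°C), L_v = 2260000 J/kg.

Energy balance with sensible and latent terms:
condense steam: −0.0309·2260000 = −69834; condensed water 100 °C→T: 129.16(T − 100); water warms: 1·4180·(T − 34.5) = 4180(T − 34.5)
4309.2 T = 69834 + 12916 + 144210 = 226960
T ≈ 52.67 °C — below 100 °C, confirming all the steam condensed.

T_f ≈ 52.7 °C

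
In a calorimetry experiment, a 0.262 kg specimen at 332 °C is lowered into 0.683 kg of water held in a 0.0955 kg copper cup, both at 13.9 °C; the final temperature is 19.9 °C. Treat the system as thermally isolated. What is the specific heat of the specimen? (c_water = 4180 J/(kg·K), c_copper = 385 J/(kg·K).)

Conservation of energy gives ΣQ = 0:
0.262×c×(19.9 − 332) + 0.683×4180×(19.9 − 13.9) + 0.0955×385×(19.9 − 13.9) = 0
-81.77 c = -17350
c = -17350/-81.77 ≈ 212.2 J/(kg·K)

c ≈ 212 J/(kg·K)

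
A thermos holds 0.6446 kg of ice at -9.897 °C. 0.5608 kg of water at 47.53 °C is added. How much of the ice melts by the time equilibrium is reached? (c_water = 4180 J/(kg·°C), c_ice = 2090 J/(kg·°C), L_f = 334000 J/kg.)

m_melted ≈ 0.294 kg

Water can give up m c ΔT = 0.5608×4180×47.53 = 111417 J before reaching 0 °C.
Warming the ice to 0 °C takes 0.6446×2090×9.897 = 13333 J, leaving 98084 J for melting.
Melting all 0.6446 kg of ice would need 0.6446×334000 = 215296 J.
98084 J < 215296 J, so only part of the ice melts and the system sits at 0 °C.
Mass melted = 98084/334000 ≈ 0.2937 kg.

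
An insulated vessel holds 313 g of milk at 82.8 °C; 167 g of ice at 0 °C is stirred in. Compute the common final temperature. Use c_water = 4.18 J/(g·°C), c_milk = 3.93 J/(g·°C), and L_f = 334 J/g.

T_f ≈ 23.9 °C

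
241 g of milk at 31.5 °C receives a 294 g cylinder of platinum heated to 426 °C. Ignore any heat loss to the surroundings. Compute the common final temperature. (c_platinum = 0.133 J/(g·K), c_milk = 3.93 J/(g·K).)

T_f ≈ 47.1 °C

Heat lost by the platinum equals heat gained by the milk:
294·0.133·(426 − T) = 241·3.93·(T − 31.5)
39.1(426 − T) = 947.13(T − 31.5)
986.23 T = 46492  ⇒  T ≈ 47.14 °C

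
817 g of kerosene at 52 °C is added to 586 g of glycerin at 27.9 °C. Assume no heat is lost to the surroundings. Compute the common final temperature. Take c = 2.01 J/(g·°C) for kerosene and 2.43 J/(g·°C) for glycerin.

T_f ≈ 40.8 °C

T_f = Σ m_i c_i T_i / Σ m_i c_i:
T_f = (1642.2·52 + 1424·27.9) / (1642.2 + 1424)
    = 125122 / 3066.1 ≈ 40.81 °C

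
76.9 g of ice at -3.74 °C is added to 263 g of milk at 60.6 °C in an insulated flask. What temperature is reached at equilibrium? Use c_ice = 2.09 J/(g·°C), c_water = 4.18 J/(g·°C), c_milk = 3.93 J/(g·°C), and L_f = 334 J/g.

T_f ≈ 26.8 °C

Setting the total heat transfer to zero:
warm ice to 0 °C: 76.9·2.09·(0 − (-3.74)) = 601.1; fusion: m_ice L_f = 76.9·334 = 25685; meltwater 0→T: 76.9·4.18·T = 321.44 T; milk cools: 263·3.93·(T − 60.6) = 1033.6(T − 60.6)
1355 T = 62636 − 26286 = 36350
T ≈ 26.83 °C (positive, so assuming full melt was valid).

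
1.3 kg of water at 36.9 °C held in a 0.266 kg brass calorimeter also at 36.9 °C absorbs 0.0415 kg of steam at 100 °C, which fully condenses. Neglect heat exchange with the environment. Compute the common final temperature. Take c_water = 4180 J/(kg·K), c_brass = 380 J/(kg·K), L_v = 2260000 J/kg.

T_f ≈ 55.2 °C

Net heat exchanged in the isolated system is zero:
latent heat released on condensation: 0.0415·2260000 = 93790; condensate cools 100→T: 0.0415·4180·(T − 100) = 173.47(T − 100); water warms: 1.3·4180·(T − 36.9) = 5434(T − 36.9); cup: 101.08(T − 36.9)
5708.6 T = 93790 + 17347 + 204244 = 315381
T ≈ 55.25 °C (< 100 °C, so full condensation is consistent).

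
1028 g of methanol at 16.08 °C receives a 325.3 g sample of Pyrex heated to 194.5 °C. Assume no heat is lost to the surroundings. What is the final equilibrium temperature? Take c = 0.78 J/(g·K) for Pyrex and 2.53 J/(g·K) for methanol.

Heat lost by the Pyrex equals heat gained by the methanol:
325.3·0.78·(194.5 − T) = 1028·2.53·(T − 16.08)
253.73(194.5 − T) = 2600.8(T − 16.08)
2854.6 T = 91173  ⇒  T ≈ 31.94 °C

T_f ≈ 31.9 °C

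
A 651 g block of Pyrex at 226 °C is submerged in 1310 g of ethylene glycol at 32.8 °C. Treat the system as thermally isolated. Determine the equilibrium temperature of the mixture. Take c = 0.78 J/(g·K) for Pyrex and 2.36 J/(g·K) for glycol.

|Q_Pyrex| = |Q_glycol|:
651·0.78·(226 − T) = 1310·2.36·(T − 32.8)
507.78(226 − T) = 3091.6(T − 32.8)
3599.4 T = 216163  ⇒  T ≈ 60.06 °C

T_f ≈ 60.1 °C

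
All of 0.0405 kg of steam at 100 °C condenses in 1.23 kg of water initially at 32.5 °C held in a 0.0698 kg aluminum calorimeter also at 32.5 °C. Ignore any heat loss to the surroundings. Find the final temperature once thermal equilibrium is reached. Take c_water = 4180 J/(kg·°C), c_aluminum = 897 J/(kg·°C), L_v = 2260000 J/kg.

Conservation of energy gives ΣQ = 0:
condense steam: −0.0405×2260000 = −91530; condensed water 100 °C→T: 169.29(T − 100); water warms: 1.23×4180×(T − 32.5) = 5141.4(T − 32.5); aluminum cup: 0.0698×897×(T − 32.5) = 62.61(T − 32.5)
5373.3 T = 91530 + 16929 + 169130 = 277589
T ≈ 51.66 °C (< 100 °C, so full condensation is consistent).

T_f ≈ 51.7 °C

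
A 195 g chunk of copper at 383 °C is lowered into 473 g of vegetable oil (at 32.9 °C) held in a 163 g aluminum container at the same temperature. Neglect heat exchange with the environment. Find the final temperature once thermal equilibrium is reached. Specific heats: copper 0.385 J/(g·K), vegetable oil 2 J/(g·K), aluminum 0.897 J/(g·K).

Taking heat into each body as positive, Σ m c ΔT = 0:
195×0.385×(T − 383) + 473×2×(T − 32.9) + 163×0.897×(T − 32.9) = 0
75.08(T − 383) + 946(T − 32.9) + 146.21(T − 32.9) = 0
1167.3 T = 64687
T = 64687 / 1167.3 = 55.4 °C

T_f ≈ 55.4 °C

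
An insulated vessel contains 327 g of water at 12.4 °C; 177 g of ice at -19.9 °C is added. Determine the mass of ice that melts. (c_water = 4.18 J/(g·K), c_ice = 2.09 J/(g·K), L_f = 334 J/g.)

m_melted ≈ 28.7 g

Cooling the water to 0 °C releases 327·4.18·12.4 = 16949 J.
Of that, 177·2.09·19.9 = 7361.6 J goes to bring the ice to 0 °C, leaving 9587.5 J.
Fully melting the ice requires m_ice L_f = 177·334 = 59118 J.
Since 9587.5 < 59118 J, not all the ice melts; equilibrium is at 0 °C.
Mass melted = 9587.5/334 ≈ 28.7 g.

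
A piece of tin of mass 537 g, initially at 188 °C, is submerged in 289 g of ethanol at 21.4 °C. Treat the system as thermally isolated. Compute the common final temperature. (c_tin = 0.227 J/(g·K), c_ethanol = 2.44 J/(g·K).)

T_f ≈ 46.0 °C

Heat gained plus heat lost sum to zero:
537·0.227·(T − 188) + 289·2.44·(T − 21.4) = 0
121.9(T − 188) + 705.16(T − 21.4) = 0
827.06 T = 38007
T = 38007/827.06 ≈ 45.95 °C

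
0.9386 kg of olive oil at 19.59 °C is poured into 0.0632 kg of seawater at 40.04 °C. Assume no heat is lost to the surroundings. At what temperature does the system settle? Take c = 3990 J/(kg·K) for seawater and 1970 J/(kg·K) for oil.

T_f ≈ 22.0 °C

Let T be the final temperature. ΣQ_i = 0:
0.0632*3990*(T − 40.04) + 0.9386*1970*(T − 19.59) = 0
252.17(T − 40.04) + 1849(T − 19.59) = 0
(252.17 + 1849) T = 252.17*40.04 + 1849*19.59
T = 46320 / 2101.2 = 22 °C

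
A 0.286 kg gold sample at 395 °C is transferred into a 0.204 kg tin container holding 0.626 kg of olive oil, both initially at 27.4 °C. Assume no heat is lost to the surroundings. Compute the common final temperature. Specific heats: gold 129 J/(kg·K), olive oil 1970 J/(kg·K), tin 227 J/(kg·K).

T_f ≈ 37.7 °C

T_f is the heat-capacity-weighted average of the initial temperatures:
T_f = (36.89×395 + 1233.2×27.4 + 46.31×27.4) / (36.89 + 1233.2 + 46.31)
    = 49632 / 1316.4 ≈ 37.70 °C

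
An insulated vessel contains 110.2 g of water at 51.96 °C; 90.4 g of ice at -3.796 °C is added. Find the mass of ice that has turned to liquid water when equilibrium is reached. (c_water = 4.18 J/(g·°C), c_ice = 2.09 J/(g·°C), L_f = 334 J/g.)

Cooling the water to 0 °C releases 110.2·4.18·51.96 = 23935 J.
Of that, 90.4·2.09·3.796 = 717.2 J goes to bring the ice to 0 °C, leaving 23217 J.
Fully melting the ice requires m_ice L_f = 90.4·334 = 30194 J.
Since 23217 < 30194 J, not all the ice melts; equilibrium is at 0 °C.
Mass melted = 23217/334 ≈ 69.51 g.

m_melted ≈ 69.5 g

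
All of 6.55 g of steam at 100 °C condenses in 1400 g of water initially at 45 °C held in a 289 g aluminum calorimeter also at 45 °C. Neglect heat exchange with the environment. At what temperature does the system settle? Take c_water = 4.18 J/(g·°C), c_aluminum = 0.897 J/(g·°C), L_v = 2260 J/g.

T_f ≈ 47.7 °C

Net heat exchanged in the isolated system is zero:
condense steam: −6.55×2260 = −14803; condensed water 100 °C→T: 27.38(T − 100); original water: 5852(T − 45); cup: 259.23(T − 45)
6138.6 T = 14803 + 2737.9 + 275005 = 292546
T ≈ 47.66 °C — below 100 °C, confirming all the steam condensed.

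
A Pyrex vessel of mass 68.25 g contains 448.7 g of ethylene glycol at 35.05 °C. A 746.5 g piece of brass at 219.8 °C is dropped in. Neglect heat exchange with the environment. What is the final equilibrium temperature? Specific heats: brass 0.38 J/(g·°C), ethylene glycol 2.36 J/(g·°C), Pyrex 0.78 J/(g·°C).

Net heat exchanged in the isolated system is zero:
746.5*0.38*(T − 219.8) + 448.7*2.36*(T − 35.05) + 68.25*0.78*(T − 35.05) = 0
283.67(T − 219.8) + 1058.9(T − 35.05) + 53.23(T − 35.05) = 0
1395.8 T = 101332
T = 101332 / 1395.8 = 72.6 °C

T_f ≈ 72.6 °C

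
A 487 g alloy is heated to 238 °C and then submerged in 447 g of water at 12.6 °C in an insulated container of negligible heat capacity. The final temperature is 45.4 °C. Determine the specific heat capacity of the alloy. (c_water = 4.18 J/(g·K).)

c ≈ 0.653 J/(g·K)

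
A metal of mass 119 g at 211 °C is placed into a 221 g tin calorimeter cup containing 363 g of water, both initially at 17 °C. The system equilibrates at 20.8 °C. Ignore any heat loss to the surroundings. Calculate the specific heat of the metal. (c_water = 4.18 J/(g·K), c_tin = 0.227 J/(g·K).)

Heat gained plus heat lost sum to zero:
119×c×(20.8 − 211) + 363×4.18×(20.8 − 17) + 221×0.227×(20.8 − 17) = 0
-22634 c = -5956.5
c = -5956.5/-22634 ≈ 0.2632 J/(g·K)

c ≈ 0.263 J/(g·K)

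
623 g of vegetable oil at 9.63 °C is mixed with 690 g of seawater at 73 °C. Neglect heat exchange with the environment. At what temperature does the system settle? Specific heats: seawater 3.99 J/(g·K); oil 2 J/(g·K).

Energy conservation, ΣQ = 0:
690*3.99*(T − 73) + 623*2*(T − 9.63) = 0
2753.1(T − 73) + 1246(T − 9.63) = 0
(2753.1 + 1246) T = 2753.1*73 + 1246*9.63
T ≈ 53.26 °C

T_f ≈ 53.3 °C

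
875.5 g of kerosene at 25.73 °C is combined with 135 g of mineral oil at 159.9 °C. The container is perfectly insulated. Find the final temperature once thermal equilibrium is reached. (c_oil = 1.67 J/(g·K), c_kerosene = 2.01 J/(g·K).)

T_f is the heat-capacity-weighted average of the initial temperatures:
T_f = (225.45*159.9 + 1759.8*25.73) / (225.45 + 1759.8)
    = 81328 / 1985.2 ≈ 40.97 °C

T_f ≈ 41.0 °C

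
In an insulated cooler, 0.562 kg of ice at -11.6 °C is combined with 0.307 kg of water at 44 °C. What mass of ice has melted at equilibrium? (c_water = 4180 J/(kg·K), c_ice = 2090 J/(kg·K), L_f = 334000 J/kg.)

m_melted ≈ 0.128 kg

Cooling the water to 0 °C releases 0.307·4180·44 = 56463 J.
Of that, 0.562·2090·11.6 = 13625 J goes to bring the ice to 0 °C, leaving 42838 J.
Melting all 0.562 kg of ice would need 0.562·334000 = 187708 J.
Since 42838 < 187708 J, not all the ice melts; equilibrium is at 0 °C.
m_melted·334000 = 42838  ⇒  m_melted ≈ 0.1283 kg.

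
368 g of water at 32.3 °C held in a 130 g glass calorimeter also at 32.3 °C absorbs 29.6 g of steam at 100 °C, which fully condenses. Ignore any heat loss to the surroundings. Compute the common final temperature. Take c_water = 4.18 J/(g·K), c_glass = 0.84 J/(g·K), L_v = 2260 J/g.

T_f ≈ 74.8 °C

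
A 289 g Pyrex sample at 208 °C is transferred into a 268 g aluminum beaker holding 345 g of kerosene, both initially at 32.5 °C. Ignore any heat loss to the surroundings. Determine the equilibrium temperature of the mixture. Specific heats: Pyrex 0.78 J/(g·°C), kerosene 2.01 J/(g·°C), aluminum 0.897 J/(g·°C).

T_f ≈ 66.6 °C

Net heat exchanged in the isolated system is zero:
289·0.78·(T − 208) + 345·2.01·(T − 32.5) + 268·0.897·(T − 32.5) = 0
225.42(T − 208) + 693.45(T − 32.5) + 240.4(T − 32.5) = 0
1159.3 T = 77237
T = 77237 / 1159.3 = 66.6 °C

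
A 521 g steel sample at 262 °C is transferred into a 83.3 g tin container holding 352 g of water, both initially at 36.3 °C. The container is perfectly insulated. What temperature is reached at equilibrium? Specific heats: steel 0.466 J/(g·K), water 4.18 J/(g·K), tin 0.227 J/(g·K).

Let T be the final temperature. ΣQ_i = 0:
521·0.466·(T − 262) + 352·4.18·(T − 36.3) + 83.3·0.227·(T − 36.3) = 0
1733.1 T = 117707
T = 117707 / 1733.1 = 67.9 °C

T_f ≈ 67.9 °C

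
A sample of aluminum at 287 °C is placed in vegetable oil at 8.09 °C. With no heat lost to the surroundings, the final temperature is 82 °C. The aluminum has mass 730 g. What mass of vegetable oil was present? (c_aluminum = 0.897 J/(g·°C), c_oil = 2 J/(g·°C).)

Heat gained plus heat lost sum to zero:
730×0.897×(82 − 287) + m×2×(82 − 8.09) = 0
147.82 m = 134236
m = 134236/147.82 ≈ 908.1 g

m ≈ 908 g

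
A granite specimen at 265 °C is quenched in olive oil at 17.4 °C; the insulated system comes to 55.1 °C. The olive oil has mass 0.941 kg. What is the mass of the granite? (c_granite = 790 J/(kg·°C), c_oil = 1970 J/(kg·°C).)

Setting the total heat transfer to zero:
m·790·(55.1 − 265) + 0.941·1970·(55.1 − 17.4) = 0
-165821 m = -69887
m = -69887/-165821 ≈ 0.4215 kg

m ≈ 0.421 kg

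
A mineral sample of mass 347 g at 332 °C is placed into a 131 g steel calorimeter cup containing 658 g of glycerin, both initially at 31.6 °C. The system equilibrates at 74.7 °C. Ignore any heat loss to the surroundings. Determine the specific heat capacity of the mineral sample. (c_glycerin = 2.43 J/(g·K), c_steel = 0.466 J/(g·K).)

Conservation of energy gives ΣQ = 0:
347·c·(74.7 − 332) + 658·2.43·(74.7 − 31.6) + 131·0.466·(74.7 − 31.6) = 0
-89283 c = -71545
c = -71545/-89283 ≈ 0.8013 J/(g·K)

c ≈ 0.801 J/(g·K)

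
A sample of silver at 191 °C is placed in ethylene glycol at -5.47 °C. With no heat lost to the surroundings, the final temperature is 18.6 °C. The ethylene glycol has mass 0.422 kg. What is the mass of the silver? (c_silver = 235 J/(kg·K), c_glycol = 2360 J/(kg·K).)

m ≈ 0.592 kg

Taking heat into each body as positive, Σ m c ΔT = 0:
m×235×(18.6 − 191) + 0.422×2360×(18.6 − (-5.47)) = 0
-40514 m = -23972
m = -23972/-40514 ≈ 0.5917 kg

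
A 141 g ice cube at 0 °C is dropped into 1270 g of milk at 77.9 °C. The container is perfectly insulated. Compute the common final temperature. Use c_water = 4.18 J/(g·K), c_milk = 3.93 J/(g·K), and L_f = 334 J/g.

T_f ≈ 61.2 °C

Conservation of energy gives ΣQ = 0:
fusion: m_ice L_f = 141·334 = 47094
  meltwater 0→T: 141·4.18·T = 589.38 T
  milk: 4991.1(T − 77.9)
5580.5 T = 388807 − 47094 = 341713
T ≈ 61.23 °C — above 0 °C, consistent with complete melting.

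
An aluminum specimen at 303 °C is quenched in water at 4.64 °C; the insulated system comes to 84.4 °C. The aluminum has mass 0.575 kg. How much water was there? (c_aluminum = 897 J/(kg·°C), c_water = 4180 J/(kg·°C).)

Heat gained plus heat lost sum to zero:
0.575·897·(84.4 − 303) + m·4180·(84.4 − 4.64) = 0
333397 m = 112748
m = 112748/333397 ≈ 0.3382 kg

m ≈ 0.338 kg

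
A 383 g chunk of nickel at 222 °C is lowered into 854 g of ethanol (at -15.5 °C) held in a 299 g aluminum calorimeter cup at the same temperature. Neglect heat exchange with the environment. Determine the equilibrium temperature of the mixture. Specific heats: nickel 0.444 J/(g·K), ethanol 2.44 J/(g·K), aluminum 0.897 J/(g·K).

T_f ≈ 0.5 °C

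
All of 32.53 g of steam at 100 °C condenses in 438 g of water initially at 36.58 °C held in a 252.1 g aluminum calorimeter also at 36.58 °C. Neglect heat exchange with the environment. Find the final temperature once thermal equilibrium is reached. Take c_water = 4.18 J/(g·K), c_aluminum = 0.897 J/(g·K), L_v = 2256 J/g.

Heat gained plus heat lost sum to zero:
latent heat released on condensation: 32.53×2256 = 73388; condensed water 100 °C→T: 135.98(T − 100); original water: 1830.8(T − 36.58); cup: 226.13(T − 36.58)
2192.9 T = 73388 + 13598 + 75244 = 162229
T ≈ 73.98 °C, under the boiling point, so the assumption holds.

T_f ≈ 74.0 °C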